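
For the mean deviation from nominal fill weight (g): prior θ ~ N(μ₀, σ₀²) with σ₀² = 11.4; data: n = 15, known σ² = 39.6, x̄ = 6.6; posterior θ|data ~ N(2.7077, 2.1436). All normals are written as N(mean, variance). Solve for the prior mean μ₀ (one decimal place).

With known observation variance, the Normal–Normal posterior has precision τ_n = τ₀ + n/σ² and mean μ_n = (τ₀μ₀ + (n/σ²)x̄)/τ_n.
Here τ₀ = 1/11.4 = 0.087719 and τ_data = 15/39.6 = 0.378788, so τ_n = 0.466507.
Rearranging for μ₀: μ₀ = (μ_n·τ_n − τ_data·x̄)/τ₀ = (2.7077·0.466507 − 0.378788·6.6) / 0.087719 = -1.236840/0.087719 ≈ -14.1.

μ₀ = -14.1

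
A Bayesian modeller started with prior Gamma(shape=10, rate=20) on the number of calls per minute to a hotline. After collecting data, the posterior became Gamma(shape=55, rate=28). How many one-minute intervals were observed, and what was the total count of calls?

n = 8 one-minute intervals with total 45 calls

Gamma–Poisson conjugacy: posterior shape = α + Σxᵢ, posterior rate = β + n.
Matching: Σxᵢ = 55 − 10 = 45 and n = 28 − 20 = 8.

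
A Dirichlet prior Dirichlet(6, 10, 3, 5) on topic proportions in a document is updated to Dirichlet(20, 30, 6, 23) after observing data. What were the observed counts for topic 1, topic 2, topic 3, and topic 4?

For a Dirichlet(α) prior with multinomial counts c, the posterior is Dirichlet(α + c) componentwise.
Counts are posterior − prior componentwise: 20−6=14, 30−10=20, 6−3=3, 23−5=18.

counts (14, 20, 3, 18)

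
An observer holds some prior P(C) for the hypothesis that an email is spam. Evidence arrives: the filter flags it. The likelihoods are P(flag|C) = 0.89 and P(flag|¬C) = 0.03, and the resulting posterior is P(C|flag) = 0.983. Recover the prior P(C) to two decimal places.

In odds form, posterior odds = prior odds × likelihood ratio, so prior odds = posterior odds ÷ LR.
Posterior odds = 0.983/(1−0.983) = 57.8235. LR = 0.89/0.03 = 29.6667.
Prior odds = 57.8235/29.6667 = 1.9491, so P(C) = 1.9491/(1+1.9491) ≈ 0.66.

P(C) = 0.66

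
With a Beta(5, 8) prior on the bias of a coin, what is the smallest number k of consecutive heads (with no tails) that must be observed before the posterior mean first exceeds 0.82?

k = 32

After k heads and 0 tails the posterior is Beta(5+k, 8), with mean (5+k)/(5+8+k).
Set (5+k)/(13+k) > 0.82 and solve: k > (0.82·13 − 5)/(1 − 0.82) = 31.444.
The smallest integer exceeding 31.444 is 32, and checking k=32: (37)/(45) = 0.8222 > 0.82.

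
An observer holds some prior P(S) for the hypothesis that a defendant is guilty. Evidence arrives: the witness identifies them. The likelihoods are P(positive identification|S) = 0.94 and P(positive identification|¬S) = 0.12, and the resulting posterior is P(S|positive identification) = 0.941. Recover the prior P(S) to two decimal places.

In odds form, posterior odds = prior odds × likelihood ratio, so prior odds = posterior odds ÷ LR.
Posterior odds = 0.941/(1−0.941) = 15.9492. LR = 0.94/0.12 = 7.8333.
Prior odds = 15.9492/7.8333 = 2.0361, so P(S) = 2.0361/(1+2.0361) ≈ 0.67.

P(S) = 0.67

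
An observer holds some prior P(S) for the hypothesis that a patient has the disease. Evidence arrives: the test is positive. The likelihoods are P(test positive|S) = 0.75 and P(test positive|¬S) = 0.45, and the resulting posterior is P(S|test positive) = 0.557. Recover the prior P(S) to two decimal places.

P(S) = 0.43

In odds form, posterior odds = prior odds × likelihood ratio, so prior odds = posterior odds ÷ LR.
Posterior odds = 0.557/(1−0.557) = 1.2573. LR = 0.75/0.45 = 1.6667.
Prior odds = 1.2573/1.6667 = 0.7544, so P(S) = 0.7544/(1+0.7544) ≈ 0.43.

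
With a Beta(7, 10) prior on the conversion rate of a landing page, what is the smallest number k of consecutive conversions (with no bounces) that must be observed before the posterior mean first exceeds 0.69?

After k conversions and 0 bounces the posterior is Beta(7+k, 10), with mean (7+k)/(7+10+k).
Set (7+k)/(17+k) > 0.69 and solve: k > (0.69·17 − 7)/(1 − 0.69) = 15.258.
The smallest integer exceeding 15.258 is 16.

k = 16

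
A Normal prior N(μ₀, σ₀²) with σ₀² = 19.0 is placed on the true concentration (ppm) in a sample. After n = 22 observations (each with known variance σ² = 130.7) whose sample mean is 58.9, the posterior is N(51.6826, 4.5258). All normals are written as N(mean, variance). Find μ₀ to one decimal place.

μ₀ = 28.6

With known observation variance, the Normal–Normal posterior has precision τ_n = τ₀ + n/σ² and mean μ_n = (τ₀μ₀ + (n/σ²)x̄)/τ_n.
Here τ₀ = 1/19.0 = 0.052632 and τ_data = 22/130.7 = 0.168324, so τ_n = 0.220956.
Rearranging for μ₀: μ₀ = (μ_n·τ_n − τ_data·x̄)/τ₀ = (51.6826·0.220956 − 0.168324·58.9) / 0.052632 = 1.505297/0.052632 ≈ 28.6.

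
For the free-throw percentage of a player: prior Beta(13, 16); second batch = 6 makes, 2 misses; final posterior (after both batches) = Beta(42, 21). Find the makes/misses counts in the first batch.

23 makes and 3 misses

Sequential conjugate updates are equivalent to a single update on the pooled data, so total successes = posterior α − prior α and total failures = posterior β − prior β.
Total across both batches: 42−13=29 makes, 21−16=5 misses.
Subtract the second batch: 29−6=23 makes and 5−2=3 misses.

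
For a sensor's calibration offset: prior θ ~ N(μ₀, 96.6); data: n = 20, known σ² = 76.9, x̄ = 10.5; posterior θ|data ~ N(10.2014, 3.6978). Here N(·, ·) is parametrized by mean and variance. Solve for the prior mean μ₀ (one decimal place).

μ₀ = 2.7

The posterior mean is a precision-weighted average: μ_n = (τ₀μ₀ + τ_data·x̄)/(τ₀+τ_data), with τ₀=1/σ₀² and τ_data=n/σ².
Here τ₀ = 1/96.6 = 0.010352 and τ_data = 20/76.9 = 0.260078, so τ_n = 0.270430.
Rearranging for μ₀: μ₀ = (μ_n·τ_n − τ_data·x̄)/τ₀ = (10.2014·0.270430 − 0.260078·10.5) / 0.010352 = 0.027946/0.010352 ≈ 2.7.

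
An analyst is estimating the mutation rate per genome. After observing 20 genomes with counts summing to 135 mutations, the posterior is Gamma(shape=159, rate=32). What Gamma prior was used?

Gamma(shape=24, rate=12)

A Gamma(α, β) prior (rate parametrization) on a Poisson rate with n observations summing to S gives posterior Gamma(α+S, β+n).
So α = 159 − 135 = 24 and β = 32 − 20 = 12.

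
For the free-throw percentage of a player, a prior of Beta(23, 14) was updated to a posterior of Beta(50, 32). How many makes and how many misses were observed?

27 makes and 18 misses

Beta is conjugate to the binomial likelihood: posterior = Beta(a+s, b+f).
So s = 50 − 23 = 27 and f = 32 − 14 = 18.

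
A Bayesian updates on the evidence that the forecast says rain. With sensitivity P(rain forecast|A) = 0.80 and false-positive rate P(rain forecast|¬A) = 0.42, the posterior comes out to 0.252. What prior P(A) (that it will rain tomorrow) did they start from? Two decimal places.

In odds form, posterior odds = prior odds × likelihood ratio, so prior odds = posterior odds ÷ LR.
Posterior odds = 0.252/(1−0.252) = 0.3369. LR = 0.80/0.42 = 1.9048.
Prior odds = 0.3369/1.9048 = 0.1769, so P(A) = 0.1769/(1+0.1769) ≈ 0.15.

P(A) = 0.15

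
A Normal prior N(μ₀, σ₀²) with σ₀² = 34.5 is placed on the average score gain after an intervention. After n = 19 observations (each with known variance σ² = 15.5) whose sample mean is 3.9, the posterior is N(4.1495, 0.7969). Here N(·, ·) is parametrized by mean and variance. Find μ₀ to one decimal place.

μ₀ = 14.7

The posterior mean is a precision-weighted average: μ_n = (τ₀μ₀ + τ_data·x̄)/(τ₀+τ_data), with τ₀=1/σ₀² and τ_data=n/σ².
Here τ₀ = 1/34.5 = 0.028986 and τ_data = 19/15.5 = 1.225806, so τ_n = 1.254792.
Rearranging for μ₀: μ₀ = (μ_n·τ_n − τ_data·x̄)/τ₀ = (4.1495·1.254792 − 1.225806·3.9) / 0.028986 = 0.426116/0.028986 ≈ 14.7.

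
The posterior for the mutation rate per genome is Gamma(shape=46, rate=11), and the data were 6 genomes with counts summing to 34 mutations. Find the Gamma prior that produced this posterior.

A Gamma(α, β) prior (rate parametrization) on a Poisson rate with n observations summing to S gives posterior Gamma(α+S, β+n).
So α = 46 − 34 = 12 and β = 11 − 6 = 5.

Gamma(shape=12, rate=5)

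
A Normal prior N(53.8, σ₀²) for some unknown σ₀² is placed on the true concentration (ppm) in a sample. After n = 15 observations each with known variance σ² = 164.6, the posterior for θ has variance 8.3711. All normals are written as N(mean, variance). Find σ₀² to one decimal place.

σ₀² = 35.3

Posterior precision equals prior precision plus data precision: 1/σ_n² = 1/σ₀² + n/σ².
So 1/σ₀² = 1/8.3711 − 15/164.6 = 0.119459 − 0.091130 = 0.028329.
Hence σ₀² = 1/0.028329 ≈ 35.3.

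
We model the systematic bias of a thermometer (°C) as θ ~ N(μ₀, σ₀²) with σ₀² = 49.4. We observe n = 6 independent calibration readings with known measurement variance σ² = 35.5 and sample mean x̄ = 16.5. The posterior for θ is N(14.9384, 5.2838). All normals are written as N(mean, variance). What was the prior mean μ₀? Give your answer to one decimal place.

With known observation variance, the Normal–Normal posterior has precision τ_n = τ₀ + n/σ² and mean μ_n = (τ₀μ₀ + (n/σ²)x̄)/τ_n.
Here τ₀ = 1/49.4 = 0.020243 and τ_data = 6/35.5 = 0.169014, so τ_n = 0.189257.
Rearranging for μ₀: μ₀ = (μ_n·τ_n − τ_data·x̄)/τ₀ = (14.9384·0.189257 − 0.169014·16.5) / 0.020243 = 0.038466/0.020243 ≈ 1.9.

μ₀ = 1.9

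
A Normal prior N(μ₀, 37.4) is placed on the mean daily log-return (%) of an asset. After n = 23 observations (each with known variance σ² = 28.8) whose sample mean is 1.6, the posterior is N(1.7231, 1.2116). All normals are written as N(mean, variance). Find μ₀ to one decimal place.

With known observation variance, the Normal–Normal posterior has precision τ_n = τ₀ + n/σ² and mean μ_n = (τ₀μ₀ + (n/σ²)x̄)/τ_n.
Here τ₀ = 1/37.4 = 0.026738 and τ_data = 23/28.8 = 0.798611, so τ_n = 0.825349.
Rearranging for μ₀: μ₀ = (μ_n·τ_n − τ_data·x̄)/τ₀ = (1.7231·0.825349 − 0.798611·1.6) / 0.026738 = 0.144381/0.026738 ≈ 5.4.

μ₀ = 5.4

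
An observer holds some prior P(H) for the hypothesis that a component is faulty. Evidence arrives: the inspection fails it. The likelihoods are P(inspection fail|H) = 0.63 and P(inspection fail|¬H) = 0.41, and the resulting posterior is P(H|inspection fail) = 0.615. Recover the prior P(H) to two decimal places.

In odds form, posterior odds = prior odds × likelihood ratio, so prior odds = posterior odds ÷ LR.
Posterior odds = 0.615/(1−0.615) = 1.5974. LR = 0.63/0.41 = 1.5366.
Prior odds = 1.5974/1.5366 = 1.0396, so P(H) = 1.0396/(1+1.0396) ≈ 0.51.

P(H) = 0.51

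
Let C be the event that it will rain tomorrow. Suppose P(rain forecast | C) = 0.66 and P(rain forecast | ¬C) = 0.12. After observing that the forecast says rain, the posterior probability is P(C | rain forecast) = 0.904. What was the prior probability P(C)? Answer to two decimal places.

In odds form, posterior odds = prior odds × likelihood ratio, so prior odds = posterior odds ÷ LR.
Posterior odds = 0.904/(1−0.904) = 9.4167. LR = 0.66/0.12 = 5.5000.
Prior odds = 9.4167/5.5000 = 1.7121, so P(C) = 1.7121/(1+1.7121) ≈ 0.63.

P(C) = 0.63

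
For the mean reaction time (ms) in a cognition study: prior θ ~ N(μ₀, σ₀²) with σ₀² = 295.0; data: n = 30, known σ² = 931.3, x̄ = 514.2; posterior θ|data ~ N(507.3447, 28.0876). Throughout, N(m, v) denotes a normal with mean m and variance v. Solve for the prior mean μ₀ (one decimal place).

μ₀ = 442.2

With known observation variance, the Normal–Normal posterior has precision τ_n = τ₀ + n/σ² and mean μ_n = (τ₀μ₀ + (n/σ²)x̄)/τ_n.
Here τ₀ = 1/295.0 = 0.003390 and τ_data = 30/931.3 = 0.032213, so τ_n = 0.035603.
Rearranging for μ₀: μ₀ = (μ_n·τ_n − τ_data·x̄)/τ₀ = (507.3447·0.035603 − 0.032213·514.2) / 0.003390 = 1.499069/0.003390 ≈ 442.2.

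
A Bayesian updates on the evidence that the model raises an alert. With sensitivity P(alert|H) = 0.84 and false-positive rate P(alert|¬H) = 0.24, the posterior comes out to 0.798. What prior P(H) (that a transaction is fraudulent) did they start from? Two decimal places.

In odds form, posterior odds = prior odds × likelihood ratio, so prior odds = posterior odds ÷ LR.
Posterior odds = 0.798/(1−0.798) = 3.9505. LR = 0.84/0.24 = 3.5000.
Prior odds = 3.9505/3.5000 = 1.1287, so P(H) = 1.1287/(1+1.1287) ≈ 0.53.

P(H) = 0.53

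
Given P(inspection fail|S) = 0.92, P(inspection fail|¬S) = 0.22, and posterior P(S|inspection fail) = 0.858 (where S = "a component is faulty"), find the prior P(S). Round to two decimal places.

P(S) = 0.59

In odds form, posterior odds = prior odds × likelihood ratio, so prior odds = posterior odds ÷ LR.
Posterior odds = 0.858/(1−0.858) = 6.0423. LR = 0.92/0.22 = 4.1818.
Prior odds = 6.0423/4.1818 = 1.4449, so P(S) = 1.4449/(1+1.4449) ≈ 0.59.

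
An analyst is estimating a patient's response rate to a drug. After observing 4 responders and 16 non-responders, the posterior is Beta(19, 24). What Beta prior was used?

Under Beta–binomial conjugacy the posterior parameters are (α+s, β+f).
Subtract the data counts: 19−4=15, 24−16=8.

Beta(15, 8)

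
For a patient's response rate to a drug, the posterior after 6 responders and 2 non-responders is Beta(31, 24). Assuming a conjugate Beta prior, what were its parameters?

Beta(25, 22)

Beta is conjugate to the binomial likelihood: posterior = Beta(α+s, β+f).
So α = 31 − 6 = 25 and β = 24 − 2 = 22.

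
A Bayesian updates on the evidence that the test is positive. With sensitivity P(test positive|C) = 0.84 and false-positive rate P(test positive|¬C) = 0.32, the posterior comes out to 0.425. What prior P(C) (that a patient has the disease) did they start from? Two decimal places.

P(C) = 0.22

Bayes' rule in odds form gives O(C|E) = O(C)·[P(E|C)/P(E|¬C)], hence O(C) = O(C|E)/LR.
Posterior odds = 0.425/(1−0.425) = 0.7391. LR = 0.84/0.32 = 2.6250.
Prior odds = 0.7391/2.6250 = 0.2816, so P(C) = 0.2816/(1+0.2816) ≈ 0.22.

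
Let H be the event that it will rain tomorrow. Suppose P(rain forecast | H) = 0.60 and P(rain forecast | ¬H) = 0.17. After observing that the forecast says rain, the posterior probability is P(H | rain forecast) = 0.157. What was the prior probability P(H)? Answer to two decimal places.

Bayes' rule in odds form gives O(H|E) = O(H)·[P(E|H)/P(E|¬H)], hence O(H) = O(H|E)/LR.
Posterior odds = 0.157/(1−0.157) = 0.1862. LR = 0.60/0.17 = 3.5294.
Prior odds = 0.1862/3.5294 = 0.0528, so P(H) = 0.0528/(1+0.0528) ≈ 0.05.

P(H) = 0.05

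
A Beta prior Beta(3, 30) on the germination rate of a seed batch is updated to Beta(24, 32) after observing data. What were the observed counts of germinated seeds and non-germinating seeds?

A Beta(a, b) prior with s successes and f failures in binomial data gives a Beta(a+s, b+f) posterior.
So s = 24 − 3 = 21 and f = 32 − 30 = 2.

21 germinated seeds and 2 non-germinating seeds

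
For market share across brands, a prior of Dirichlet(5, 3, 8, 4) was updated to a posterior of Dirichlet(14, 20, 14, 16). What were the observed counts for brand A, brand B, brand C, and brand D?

For a Dirichlet(α) prior with multinomial counts c, the posterior is Dirichlet(α + c) componentwise.
Counts are posterior − prior componentwise: 14−5=9, 20−3=17, 14−8=6, 16−4=12.

counts (9, 17, 6, 12)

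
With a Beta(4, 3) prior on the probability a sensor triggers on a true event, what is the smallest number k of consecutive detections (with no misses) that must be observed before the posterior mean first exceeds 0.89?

k = 21

After k detections and 0 misses the posterior is Beta(4+k, 3), with mean (4+k)/(4+3+k).
Set (4+k)/(7+k) > 0.89 and solve: k > (0.89·7 − 4)/(1 − 0.89) = 20.273.
The smallest integer exceeding 20.273 is 21, and checking k=21: (25)/(28) = 0.8929 > 0.89.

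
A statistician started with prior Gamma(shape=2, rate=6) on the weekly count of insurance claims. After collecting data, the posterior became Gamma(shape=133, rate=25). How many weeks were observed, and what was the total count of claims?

A Gamma(α, β) prior (rate parametrization) on a Poisson rate with n observations summing to S gives posterior Gamma(α+S, β+n).
Matching: Σxᵢ = 133 − 2 = 131 and n = 25 − 6 = 19.

n = 19 weeks with total 131 claims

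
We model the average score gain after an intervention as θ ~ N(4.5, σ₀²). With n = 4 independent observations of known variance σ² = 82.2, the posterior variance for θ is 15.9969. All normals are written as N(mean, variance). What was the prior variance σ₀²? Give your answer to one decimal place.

Posterior precision equals prior precision plus data precision: 1/σ_n² = 1/σ₀² + n/σ².
So 1/σ₀² = 1/15.9969 − 4/82.2 = 0.062512 − 0.048662 = 0.013850.
Hence σ₀² = 1/0.013850 ≈ 72.2.

σ₀² = 72.2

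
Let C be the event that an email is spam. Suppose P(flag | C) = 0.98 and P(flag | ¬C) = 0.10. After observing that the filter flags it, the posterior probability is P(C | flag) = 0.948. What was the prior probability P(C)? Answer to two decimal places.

In odds form, posterior odds = prior odds × likelihood ratio, so prior odds = posterior odds ÷ LR.
Posterior odds = 0.948/(1−0.948) = 18.2308. LR = 0.98/0.10 = 9.8000.
Prior odds = 18.2308/9.8000 = 1.8603, so P(C) = 1.8603/(1+1.8603) ≈ 0.65.

P(C) = 0.65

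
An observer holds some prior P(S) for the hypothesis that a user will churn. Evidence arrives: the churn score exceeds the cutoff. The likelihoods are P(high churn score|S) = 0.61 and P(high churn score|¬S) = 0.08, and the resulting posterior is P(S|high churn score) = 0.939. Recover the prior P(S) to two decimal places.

P(S) = 0.67

Bayes' rule in odds form gives O(S|E) = O(S)·[P(E|S)/P(E|¬S)], hence O(S) = O(S|E)/LR.
Posterior odds = 0.939/(1−0.939) = 15.3934. LR = 0.61/0.08 = 7.6250.
Prior odds = 15.3934/7.6250 = 2.0188, so P(S) = 2.0188/(1+2.0188) ≈ 0.67.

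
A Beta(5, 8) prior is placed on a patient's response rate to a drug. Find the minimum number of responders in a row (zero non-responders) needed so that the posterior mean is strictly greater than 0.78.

k = 24

After k responders and 0 non-responders the posterior is Beta(5+k, 8), with mean (5+k)/(5+8+k).
Set (5+k)/(13+k) > 0.78 and solve: k > (0.78·13 − 5)/(1 − 0.78) = 23.364.
The smallest integer exceeding 23.364 is 24, and checking k=24: (29)/(37) = 0.7838 > 0.78.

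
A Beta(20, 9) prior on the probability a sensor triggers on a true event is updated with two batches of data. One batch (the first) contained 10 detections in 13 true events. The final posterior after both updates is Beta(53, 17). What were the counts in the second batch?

23 detections and 5 misses

Sequential conjugate updates are equivalent to a single update on the pooled data, so total successes = posterior α − prior α and total failures = posterior β − prior β.
Total across both batches: 53−20=33 detections, 17−9=8 misses.
Subtract the first batch: 33−10=23 detections and 8−3=5 misses.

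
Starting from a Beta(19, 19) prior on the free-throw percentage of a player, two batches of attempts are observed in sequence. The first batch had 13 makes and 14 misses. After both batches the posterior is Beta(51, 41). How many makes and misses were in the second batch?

19 makes and 8 misses

Because Beta–binomial updating is additive in the counts, the combined data contributed (α_post−α_prior, β_post−β_prior) successes and failures.
Total across both batches: 51−19=32 makes, 41−19=22 misses.
Subtract the first batch: 32−13=19 makes and 22−14=8 misses.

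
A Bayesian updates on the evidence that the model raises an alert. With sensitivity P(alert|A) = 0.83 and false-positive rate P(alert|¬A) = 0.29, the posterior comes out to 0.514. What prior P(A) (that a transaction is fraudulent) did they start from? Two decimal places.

In odds form, posterior odds = prior odds × likelihood ratio, so prior odds = posterior odds ÷ LR.
Posterior odds = 0.514/(1−0.514) = 1.0576. LR = 0.83/0.29 = 2.8621.
Prior odds = 1.0576/2.8621 = 0.3695, so P(A) = 0.3695/(1+0.3695) ≈ 0.27.

P(A) = 0.27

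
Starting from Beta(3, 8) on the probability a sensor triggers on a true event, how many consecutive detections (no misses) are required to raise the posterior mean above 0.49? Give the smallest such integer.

After k detections and 0 misses the posterior is Beta(3+k, 8), with mean (3+k)/(3+8+k).
Set (3+k)/(11+k) > 0.49 and solve: k > (0.49·11 − 3)/(1 − 0.49) = 4.686.
The smallest integer exceeding 4.686 is 5.

k = 5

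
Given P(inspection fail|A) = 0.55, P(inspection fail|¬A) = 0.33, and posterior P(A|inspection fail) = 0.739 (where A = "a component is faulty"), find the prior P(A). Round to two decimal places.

P(A) = 0.63

Bayes' rule in odds form gives O(A|E) = O(A)·[P(E|A)/P(E|¬A)], hence O(A) = O(A|E)/LR.
Posterior odds = 0.739/(1−0.739) = 2.8314. LR = 0.55/0.33 = 1.6667.
Prior odds = 2.8314/1.6667 = 1.6988, so P(A) = 1.6988/(1+1.6988) ≈ 0.63.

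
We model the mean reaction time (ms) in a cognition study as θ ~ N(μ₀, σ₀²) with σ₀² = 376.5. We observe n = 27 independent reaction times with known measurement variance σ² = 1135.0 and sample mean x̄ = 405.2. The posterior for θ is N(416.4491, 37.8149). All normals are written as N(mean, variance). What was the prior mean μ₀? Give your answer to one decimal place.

μ₀ = 517.2

With known observation variance, the Normal–Normal posterior has precision τ_n = τ₀ + n/σ² and mean μ_n = (τ₀μ₀ + (n/σ²)x̄)/τ_n.
Here τ₀ = 1/376.5 = 0.002656 and τ_data = 27/1135.0 = 0.023789, so τ_n = 0.026445.
Rearranging for μ₀: μ₀ = (μ_n·τ_n − τ_data·x̄)/τ₀ = (416.4491·0.026445 − 0.023789·405.2) / 0.002656 = 1.373694/0.002656 ≈ 517.2.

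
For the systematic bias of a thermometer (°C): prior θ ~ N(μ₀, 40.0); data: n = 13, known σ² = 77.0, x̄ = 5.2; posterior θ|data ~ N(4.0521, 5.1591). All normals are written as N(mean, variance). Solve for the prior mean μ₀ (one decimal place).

μ₀ = -3.7

The posterior mean is a precision-weighted average: μ_n = (τ₀μ₀ + τ_data·x̄)/(τ₀+τ_data), with τ₀=1/σ₀² and τ_data=n/σ².
Here τ₀ = 1/40.0 = 0.025000 and τ_data = 13/77.0 = 0.168831, so τ_n = 0.193831.
Rearranging for μ₀: μ₀ = (μ_n·τ_n − τ_data·x̄)/τ₀ = (4.0521·0.193831 − 0.168831·5.2) / 0.025000 = -0.092499/0.025000 ≈ -3.7.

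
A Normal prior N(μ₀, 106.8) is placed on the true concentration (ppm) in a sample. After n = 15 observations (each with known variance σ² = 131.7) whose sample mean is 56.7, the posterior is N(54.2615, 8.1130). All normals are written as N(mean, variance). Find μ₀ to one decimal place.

With known observation variance, the Normal–Normal posterior has precision τ_n = τ₀ + n/σ² and mean μ_n = (τ₀μ₀ + (n/σ²)x̄)/τ_n.
Here τ₀ = 1/106.8 = 0.009363 and τ_data = 15/131.7 = 0.113895, so τ_n = 0.123258.
Rearranging for μ₀: μ₀ = (μ_n·τ_n − τ_data·x̄)/τ₀ = (54.2615·0.123258 − 0.113895·56.7) / 0.009363 = 0.230317/0.009363 ≈ 24.6.

μ₀ = 24.6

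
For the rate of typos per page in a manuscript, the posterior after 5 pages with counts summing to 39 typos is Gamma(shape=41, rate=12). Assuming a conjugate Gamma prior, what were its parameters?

Gamma(shape=2, rate=7)

Gamma–Poisson conjugacy: posterior shape = α + Σxᵢ, posterior rate = β + n.
So α = 41 − 39 = 2 and β = 12 − 5 = 7.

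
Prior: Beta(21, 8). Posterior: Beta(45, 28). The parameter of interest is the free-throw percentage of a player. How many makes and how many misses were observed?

24 makes and 20 misses

Beta is conjugate to the binomial likelihood: posterior = Beta(a+s, b+f).
So s = 45 − 21 = 24 and f = 28 − 8 = 20.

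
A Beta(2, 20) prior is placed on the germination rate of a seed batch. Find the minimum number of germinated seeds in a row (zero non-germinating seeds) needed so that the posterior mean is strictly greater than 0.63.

After k germinated seeds and 0 non-germinating seeds the posterior is Beta(2+k, 20), with mean (2+k)/(2+20+k).
Set (2+k)/(22+k) > 0.63 and solve: k > (0.63·22 − 2)/(1 − 0.63) = 32.054.
The smallest integer exceeding 32.054 is 33.

k = 33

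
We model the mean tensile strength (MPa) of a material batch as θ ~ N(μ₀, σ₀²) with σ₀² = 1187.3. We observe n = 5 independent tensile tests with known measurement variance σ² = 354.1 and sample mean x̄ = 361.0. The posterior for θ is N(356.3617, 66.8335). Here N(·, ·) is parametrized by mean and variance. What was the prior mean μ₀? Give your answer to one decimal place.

With known observation variance, the Normal–Normal posterior has precision τ_n = τ₀ + n/σ² and mean μ_n = (τ₀μ₀ + (n/σ²)x̄)/τ_n.
Here τ₀ = 1/1187.3 = 0.000842 and τ_data = 5/354.1 = 0.014120, so τ_n = 0.014962.
Rearranging for μ₀: μ₀ = (μ_n·τ_n − τ_data·x̄)/τ₀ = (356.3617·0.014962 − 0.014120·361.0) / 0.000842 = 0.234564/0.000842 ≈ 278.6.

μ₀ = 278.6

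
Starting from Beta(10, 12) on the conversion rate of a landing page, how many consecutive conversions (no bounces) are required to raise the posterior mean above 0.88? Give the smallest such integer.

After k conversions and 0 bounces the posterior is Beta(10+k, 12), with mean (10+k)/(10+12+k).
Set (10+k)/(22+k) > 0.88 and solve: k > (0.88·22 − 10)/(1 − 0.88) = 78.000.
The smallest integer exceeding 78.000 is 79.

k = 79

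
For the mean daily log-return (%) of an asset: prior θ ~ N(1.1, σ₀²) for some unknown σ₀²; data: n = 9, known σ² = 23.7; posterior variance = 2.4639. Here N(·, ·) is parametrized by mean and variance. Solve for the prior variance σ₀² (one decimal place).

Posterior precision equals prior precision plus data precision: 1/σ_n² = 1/σ₀² + n/σ².
So 1/σ₀² = 1/2.4639 − 9/23.7 = 0.405861 − 0.379747 = 0.026114.
Hence σ₀² = 1/0.026114 ≈ 38.3.

σ₀² = 38.3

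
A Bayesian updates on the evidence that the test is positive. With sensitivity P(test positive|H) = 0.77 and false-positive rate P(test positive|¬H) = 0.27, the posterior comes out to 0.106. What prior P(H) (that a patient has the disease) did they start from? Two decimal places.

In odds form, posterior odds = prior odds × likelihood ratio, so prior odds = posterior odds ÷ LR.
Posterior odds = 0.106/(1−0.106) = 0.1186. LR = 0.77/0.27 = 2.8519.
Prior odds = 0.1186/2.8519 = 0.0416, so P(H) = 0.0416/(1+0.0416) ≈ 0.04.

P(H) = 0.04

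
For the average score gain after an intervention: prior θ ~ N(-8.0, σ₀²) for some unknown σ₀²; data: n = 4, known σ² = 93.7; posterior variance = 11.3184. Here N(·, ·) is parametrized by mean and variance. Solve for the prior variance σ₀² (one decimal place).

Posterior precision equals prior precision plus data precision: 1/σ_n² = 1/σ₀² + n/σ².
So 1/σ₀² = 1/11.3184 − 4/93.7 = 0.088352 − 0.042689 = 0.045663.
Hence σ₀² = 1/0.045663 ≈ 21.9.

σ₀² = 21.9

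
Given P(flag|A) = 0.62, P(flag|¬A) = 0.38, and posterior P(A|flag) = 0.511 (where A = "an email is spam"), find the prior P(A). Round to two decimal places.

Bayes' rule in odds form gives O(A|E) = O(A)·[P(E|A)/P(E|¬A)], hence O(A) = O(A|E)/LR.
Posterior odds = 0.511/(1−0.511) = 1.0450. LR = 0.62/0.38 = 1.6316.
Prior odds = 1.0450/1.6316 = 0.6405, so P(A) = 0.6405/(1+0.6405) ≈ 0.39.

P(A) = 0.39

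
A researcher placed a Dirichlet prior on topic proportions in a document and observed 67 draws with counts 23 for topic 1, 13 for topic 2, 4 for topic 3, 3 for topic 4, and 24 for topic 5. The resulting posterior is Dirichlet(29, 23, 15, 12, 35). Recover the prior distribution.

Dirichlet(6, 10, 11, 9, 11)

For a Dirichlet(α) prior with multinomial counts c, the posterior is Dirichlet(α + c) componentwise.
Subtract each count from the matching posterior parameter: 29−23=6, 23−13=10, 15−4=11, 12−3=9, 35−24=11.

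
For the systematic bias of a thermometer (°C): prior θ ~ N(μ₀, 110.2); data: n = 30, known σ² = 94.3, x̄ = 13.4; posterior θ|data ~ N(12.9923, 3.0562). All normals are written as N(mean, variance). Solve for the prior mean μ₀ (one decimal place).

The posterior mean is a precision-weighted average: μ_n = (τ₀μ₀ + τ_data·x̄)/(τ₀+τ_data), with τ₀=1/σ₀² and τ_data=n/σ².
Here τ₀ = 1/110.2 = 0.009074 and τ_data = 30/94.3 = 0.318134, so τ_n = 0.327208.
Rearranging for μ₀: μ₀ = (μ_n·τ_n − τ_data·x̄)/τ₀ = (12.9923·0.327208 − 0.318134·13.4) / 0.009074 = -0.011811/0.009074 ≈ -1.3.

μ₀ = -1.3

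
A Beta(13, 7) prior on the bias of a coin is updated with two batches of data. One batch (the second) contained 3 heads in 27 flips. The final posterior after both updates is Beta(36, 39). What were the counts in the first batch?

Because Beta–binomial updating is additive in the counts, the combined data contributed (α_post−α_prior, β_post−β_prior) successes and failures.
Total across both batches: 36−13=23 heads, 39−7=32 tails.
Subtract the second batch: 23−3=20 heads and 32−24=8 tails.

20 heads and 8 tails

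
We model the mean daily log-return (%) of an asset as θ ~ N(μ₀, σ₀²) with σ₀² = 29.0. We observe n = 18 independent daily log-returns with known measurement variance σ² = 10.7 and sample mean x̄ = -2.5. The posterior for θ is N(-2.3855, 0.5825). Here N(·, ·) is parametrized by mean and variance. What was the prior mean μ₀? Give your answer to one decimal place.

The posterior mean is a precision-weighted average: μ_n = (τ₀μ₀ + τ_data·x̄)/(τ₀+τ_data), with τ₀=1/σ₀² and τ_data=n/σ².
Here τ₀ = 1/29.0 = 0.034483 and τ_data = 18/10.7 = 1.682243, so τ_n = 1.716726.
Rearranging for μ₀: μ₀ = (μ_n·τ_n − τ_data·x̄)/τ₀ = (-2.3855·1.716726 − 1.682243·-2.5) / 0.034483 = 0.110358/0.034483 ≈ 3.2.

μ₀ = 3.2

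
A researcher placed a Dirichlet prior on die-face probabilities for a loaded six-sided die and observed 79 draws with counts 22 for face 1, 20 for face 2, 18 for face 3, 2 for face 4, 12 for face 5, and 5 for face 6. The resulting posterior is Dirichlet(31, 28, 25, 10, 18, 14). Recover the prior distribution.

For a Dirichlet(α) prior with multinomial counts c, the posterior is Dirichlet(α + c) componentwise.
Subtract each count from the matching posterior parameter: 31−22=9, 28−20=8, 25−18=7, 10−2=8, 18−12=6, 14−5=9.

Dirichlet(9, 8, 7, 8, 6, 9)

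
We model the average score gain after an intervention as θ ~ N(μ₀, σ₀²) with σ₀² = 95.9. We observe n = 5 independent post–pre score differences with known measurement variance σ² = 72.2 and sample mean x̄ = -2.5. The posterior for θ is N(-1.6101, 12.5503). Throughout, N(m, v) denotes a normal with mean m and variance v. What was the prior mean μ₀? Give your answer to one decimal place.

The posterior mean is a precision-weighted average: μ_n = (τ₀μ₀ + τ_data·x̄)/(τ₀+τ_data), with τ₀=1/σ₀² and τ_data=n/σ².
Here τ₀ = 1/95.9 = 0.010428 and τ_data = 5/72.2 = 0.069252, so τ_n = 0.079680.
Rearranging for μ₀: μ₀ = (μ_n·τ_n − τ_data·x̄)/τ₀ = (-1.6101·0.079680 − 0.069252·-2.5) / 0.010428 = 0.044837/0.010428 ≈ 4.3.

μ₀ = 4.3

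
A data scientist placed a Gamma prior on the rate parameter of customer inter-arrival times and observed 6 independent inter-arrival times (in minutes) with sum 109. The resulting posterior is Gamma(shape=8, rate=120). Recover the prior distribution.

Gamma–exponential conjugacy: posterior shape = α + n, posterior rate = β + Σtᵢ.
So α = 8 − 6 = 2 and β = 120 − 109 = 11.

Gamma(shape=2, rate=11)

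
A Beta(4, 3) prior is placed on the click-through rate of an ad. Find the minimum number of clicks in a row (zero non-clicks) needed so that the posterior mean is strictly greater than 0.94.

k = 44

After k clicks and 0 non-clicks the posterior is Beta(4+k, 3), with mean (4+k)/(4+3+k).
Set (4+k)/(7+k) > 0.94 and solve: k > (0.94·7 − 4)/(1 − 0.94) = 43.000.
The smallest integer exceeding 43.000 is 44.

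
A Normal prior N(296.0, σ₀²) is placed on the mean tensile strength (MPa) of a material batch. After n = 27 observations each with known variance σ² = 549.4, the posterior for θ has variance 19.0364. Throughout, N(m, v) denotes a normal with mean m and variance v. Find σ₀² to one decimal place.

Posterior precision equals prior precision plus data precision: 1/σ_n² = 1/σ₀² + n/σ².
So 1/σ₀² = 1/19.0364 − 27/549.4 = 0.052531 − 0.049145 = 0.003386.
Hence σ₀² = 1/0.003386 ≈ 295.3.

σ₀² = 295.3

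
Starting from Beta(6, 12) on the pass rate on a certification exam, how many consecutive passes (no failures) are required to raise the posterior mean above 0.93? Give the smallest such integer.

After k passes and 0 failures the posterior is Beta(6+k, 12), with mean (6+k)/(6+12+k).
Set (6+k)/(18+k) > 0.93 and solve: k > (0.93·18 − 6)/(1 − 0.93) = 153.429.
The smallest integer exceeding 153.429 is 154, and checking k=154: (160)/(172) = 0.9302 > 0.93.

k = 154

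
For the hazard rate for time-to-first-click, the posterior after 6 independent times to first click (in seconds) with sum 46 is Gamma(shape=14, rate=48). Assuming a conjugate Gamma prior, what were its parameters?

For an exponential likelihood with a Gamma(α, β) prior on the rate, n observations with total T give posterior Gamma(α+n, β+T).
So α = 14 − 6 = 8 and β = 48 − 46 = 2.

Gamma(shape=8, rate=2)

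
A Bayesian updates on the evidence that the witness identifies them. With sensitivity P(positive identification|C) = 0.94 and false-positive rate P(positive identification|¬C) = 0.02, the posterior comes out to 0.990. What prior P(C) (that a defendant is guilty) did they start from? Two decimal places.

Bayes' rule in odds form gives O(C|E) = O(C)·[P(E|C)/P(E|¬C)], hence O(C) = O(C|E)/LR.
Posterior odds = 0.990/(1−0.990) = 99.0000. LR = 0.94/0.02 = 47.0000.
Prior odds = 99.0000/47.0000 = 2.1064, so P(C) = 2.1064/(1+2.1064) ≈ 0.68.

P(C) = 0.68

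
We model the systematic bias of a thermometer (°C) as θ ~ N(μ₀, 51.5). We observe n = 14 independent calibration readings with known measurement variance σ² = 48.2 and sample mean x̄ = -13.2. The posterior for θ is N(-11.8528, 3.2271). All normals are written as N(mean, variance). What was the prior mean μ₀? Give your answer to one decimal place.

μ₀ = 8.3

The posterior mean is a precision-weighted average: μ_n = (τ₀μ₀ + τ_data·x̄)/(τ₀+τ_data), with τ₀=1/σ₀² and τ_data=n/σ².
Here τ₀ = 1/51.5 = 0.019417 and τ_data = 14/48.2 = 0.290456, so τ_n = 0.309873.
Rearranging for μ₀: μ₀ = (μ_n·τ_n − τ_data·x̄)/τ₀ = (-11.8528·0.309873 − 0.290456·-13.2) / 0.019417 = 0.161157/0.019417 ≈ 8.3.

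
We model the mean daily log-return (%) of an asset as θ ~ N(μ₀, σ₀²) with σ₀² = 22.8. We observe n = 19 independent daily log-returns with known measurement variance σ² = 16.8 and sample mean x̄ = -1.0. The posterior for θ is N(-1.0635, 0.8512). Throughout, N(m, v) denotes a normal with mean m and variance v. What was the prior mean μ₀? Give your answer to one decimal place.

μ₀ = -2.7

With known observation variance, the Normal–Normal posterior has precision τ_n = τ₀ + n/σ² and mean μ_n = (τ₀μ₀ + (n/σ²)x̄)/τ_n.
Here τ₀ = 1/22.8 = 0.043860 and τ_data = 19/16.8 = 1.130952, so τ_n = 1.174812.
Rearranging for μ₀: μ₀ = (μ_n·τ_n − τ_data·x̄)/τ₀ = (-1.0635·1.174812 − 1.130952·-1.0) / 0.043860 = -0.118461/0.043860 ≈ -2.7.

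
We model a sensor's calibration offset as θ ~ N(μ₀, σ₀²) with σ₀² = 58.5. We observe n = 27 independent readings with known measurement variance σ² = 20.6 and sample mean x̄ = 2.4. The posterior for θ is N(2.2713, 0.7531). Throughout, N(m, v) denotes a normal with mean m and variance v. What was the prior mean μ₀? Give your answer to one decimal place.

The posterior mean is a precision-weighted average: μ_n = (τ₀μ₀ + τ_data·x̄)/(τ₀+τ_data), with τ₀=1/σ₀² and τ_data=n/σ².
Here τ₀ = 1/58.5 = 0.017094 and τ_data = 27/20.6 = 1.310680, so τ_n = 1.327774.
Rearranging for μ₀: μ₀ = (μ_n·τ_n − τ_data·x̄)/τ₀ = (2.2713·1.327774 − 1.310680·2.4) / 0.017094 = -0.129859/0.017094 ≈ -7.6.

μ₀ = -7.6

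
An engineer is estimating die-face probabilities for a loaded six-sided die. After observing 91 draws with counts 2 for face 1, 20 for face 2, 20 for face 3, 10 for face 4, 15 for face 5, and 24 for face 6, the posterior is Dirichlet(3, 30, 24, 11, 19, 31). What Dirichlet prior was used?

For a Dirichlet(α) prior with multinomial counts c, the posterior is Dirichlet(α + c) componentwise.
Subtract each count from the matching posterior parameter: 3−2=1, 30−20=10, 24−20=4, 11−10=1, 19−15=4, 31−24=7.

Dirichlet(1, 10, 4, 1, 4, 7)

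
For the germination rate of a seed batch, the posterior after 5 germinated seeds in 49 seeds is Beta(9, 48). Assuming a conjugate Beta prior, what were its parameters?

A Beta(a, b) prior with s successes and f failures in binomial data gives a Beta(a+s, b+f) posterior.
Subtract the data counts: 9−5=4, 48−44=4.

Beta(4, 4)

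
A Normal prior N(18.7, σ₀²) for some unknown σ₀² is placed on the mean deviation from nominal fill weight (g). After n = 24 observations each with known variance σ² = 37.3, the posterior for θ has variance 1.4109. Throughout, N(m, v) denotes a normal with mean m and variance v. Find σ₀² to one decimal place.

σ₀² = 15.3

For the Normal–Normal model with known σ², precisions add: τ_n = τ₀ + n/σ².
So 1/σ₀² = 1/1.4109 − 24/37.3 = 0.708767 − 0.643432 = 0.065335.
Hence σ₀² = 1/0.065335 ≈ 15.3.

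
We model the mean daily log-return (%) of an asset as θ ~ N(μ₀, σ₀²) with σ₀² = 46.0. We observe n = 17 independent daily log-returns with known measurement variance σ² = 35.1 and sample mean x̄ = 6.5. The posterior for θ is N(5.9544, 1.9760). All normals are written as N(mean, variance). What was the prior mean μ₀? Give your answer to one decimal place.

The posterior mean is a precision-weighted average: μ_n = (τ₀μ₀ + τ_data·x̄)/(τ₀+τ_data), with τ₀=1/σ₀² and τ_data=n/σ².
Here τ₀ = 1/46.0 = 0.021739 and τ_data = 17/35.1 = 0.484330, so τ_n = 0.506069.
Rearranging for μ₀: μ₀ = (μ_n·τ_n − τ_data·x̄)/τ₀ = (5.9544·0.506069 − 0.484330·6.5) / 0.021739 = -0.134808/0.021739 ≈ -6.2.

μ₀ = -6.2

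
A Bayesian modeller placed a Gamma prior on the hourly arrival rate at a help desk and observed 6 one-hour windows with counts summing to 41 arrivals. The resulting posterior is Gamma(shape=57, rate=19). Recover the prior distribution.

Gamma–Poisson conjugacy: posterior shape = α + Σxᵢ, posterior rate = β + n.
So α = 57 − 41 = 16 and β = 19 − 6 = 13.

Gamma(shape=16, rate=13)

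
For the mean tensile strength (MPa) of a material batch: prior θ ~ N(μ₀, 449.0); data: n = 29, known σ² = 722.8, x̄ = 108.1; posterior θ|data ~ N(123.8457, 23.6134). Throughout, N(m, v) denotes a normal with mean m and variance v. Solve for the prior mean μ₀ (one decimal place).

μ₀ = 407.5

With known observation variance, the Normal–Normal posterior has precision τ_n = τ₀ + n/σ² and mean μ_n = (τ₀μ₀ + (n/σ²)x̄)/τ_n.
Here τ₀ = 1/449.0 = 0.002227 and τ_data = 29/722.8 = 0.040122, so τ_n = 0.042349.
Rearranging for μ₀: μ₀ = (μ_n·τ_n − τ_data·x̄)/τ₀ = (123.8457·0.042349 − 0.040122·108.1) / 0.002227 = 0.907553/0.002227 ≈ 407.5.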